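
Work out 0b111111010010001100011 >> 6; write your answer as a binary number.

0b111111010010001

Right shift by 6: drop the 6 least-significant bits.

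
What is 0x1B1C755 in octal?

0o154343525

Expand each hex digit to 4 bits: 1=0001 B=1011 1=0001 C=1100 7=0111 5=0101 5=0101.
Group the bits in threes: 001 101 100 011 100 011 101 010 101 → 154343525.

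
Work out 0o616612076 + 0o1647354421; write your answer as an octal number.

Add column by column in base 8, right to left:
  6+1 = 7
  7+2 = 1 carry 1
  0+4+1 = 5
  2+4 = 6
  1+5 = 6
  6+3 = 1 carry 1
  6+7+1 = 6 carry 1
  1+4+1 = 6
  6+6 = 4 carry 1
  0+1+1 = 2

0o2466166517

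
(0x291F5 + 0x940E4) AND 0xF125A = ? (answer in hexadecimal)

Add column by column in base 16, right to left:
  5+4 = 9
  F+E = D carry 1
  1+0+1 = 2
  9+4 = D
  2+9 = B
Sum = 0xBD2D9; now AND with 0xF125A:
  B&F=B, D&1=1, 2&2=2, D&5=5, 9&A=8

0xB1258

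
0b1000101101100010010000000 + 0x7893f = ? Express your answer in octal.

0o107446677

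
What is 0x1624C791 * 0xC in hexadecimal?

Multiply each base-16 digit by 12, carrying:
  1×12 = 12 → write C
  9×12 = 108 → write C carry 6
  7×12+6 = 90 → write A carry 5
  C×12+5 = 149 → write 5 carry 9
  4×12+9 = 57 → write 9 carry 3
  2×12+3 = 27 → write B carry 1
  6×12+1 = 73 → write 9 carry 4
  1×12+4 = 16 → write 0 carry 1
  remaining carry: 1

0x109B95ACC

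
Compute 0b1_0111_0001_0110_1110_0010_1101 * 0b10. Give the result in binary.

Multiply each base-2 digit by 2, carrying:
  1×2 = 2 → write 0 carry 1
  0×2+1 = 1 → write 1
  1×2 = 2 → write 0 carry 1
  1×2+1 = 3 → write 1 carry 1
  0×2+1 = 1 → write 1
  1×2 = 2 → write 0 carry 1
  0×2+1 = 1 → write 1
  0×2 = 0 → write 0
  0×2 = 0 → write 0
  1×2 = 2 → write 0 carry 1
  1×2+1 = 3 → write 1 carry 1
  1×2+1 = 3 → write 1 carry 1
  0×2+1 = 1 → write 1
  1×2 = 2 → write 0 carry 1
  1×2+1 = 3 → write 1 carry 1
  0×2+1 = 1 → write 1
  1×2 = 2 → write 0 carry 1
  0×2+1 = 1 → write 1
  0×2 = 0 → write 0
  0×2 = 0 → write 0
  1×2 = 2 → write 0 carry 1
  1×2+1 = 3 → write 1 carry 1
  1×2+1 = 3 → write 1 carry 1
  0×2+1 = 1 → write 1
  1×2 = 2 → write 0 carry 1
  remaining carry: 1

0b10111000101101110001011010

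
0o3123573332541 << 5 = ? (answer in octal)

5 bits is not a whole number of base-8 digits; in binary: 11001010011101111011011011010101100001 << 5 = 1100101001110111101101101101010110000100000.

0o145167555526040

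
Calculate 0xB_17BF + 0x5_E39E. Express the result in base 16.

Add column by column in base 16, right to left:
  F+E = D carry 1
  B+9+1 = 5 carry 1
  7+3+1 = B
  1+E = F
  B+5 = 0 carry 1
  final carry 1

0x10FB5D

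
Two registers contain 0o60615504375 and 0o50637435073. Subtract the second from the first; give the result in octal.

0o7756047302

Subtract column by column in base 8:
  5-3 → 2
  7-7 → 0
  3-0 → 3
  4-5 → 7 (borrow)
  0-3-1 → 4 (borrow)
  5-4-1 → 0
  5-7 → 6 (borrow)
  1-3-1 → 5 (borrow)
  6-6-1 → 7 (borrow)
  0-0-1 → 7 (borrow)
  6-5-1 → 0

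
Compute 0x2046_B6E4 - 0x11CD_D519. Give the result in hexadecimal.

0xE78E1CB

Subtract column by column in base 16:
  4-9 → B (borrow)
  E-1-1 → C
  6-5 → 1
  B-D → E (borrow)
  6-D-1 → 8 (borrow)
  4-C-1 → 7 (borrow)
  0-1-1 → E (borrow)
  2-1-1 → 0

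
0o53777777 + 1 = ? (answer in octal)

0o54000000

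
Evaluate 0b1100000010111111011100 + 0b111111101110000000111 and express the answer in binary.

Add column by column in base 2, right to left:
  0+1 = 1
  0+1 = 1
  1+1 = 0 carry 1
  1+0+1 = 0 carry 1
  1+0+1 = 0 carry 1
  0+0+1 = 1
  1+0 = 1
  1+0 = 1
  1+0 = 1
  1+0 = 1
  1+1 = 0 carry 1
  1+1+1 = 1 carry 1
  0+1+1 = 0 carry 1
  1+0+1 = 0 carry 1
  0+1+1 = 0 carry 1
  0+1+1 = 0 carry 1
  0+1+1 = 0 carry 1
  0+1+1 = 0 carry 1
  0+1+1 = 0 carry 1
  0+1+1 = 0 carry 1
  1+1+1 = 1 carry 1
  1+0+1 = 0 carry 1
  final carry 1

0b10100000000101111100011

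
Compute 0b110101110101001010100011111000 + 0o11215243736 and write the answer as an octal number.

0o20002370326

0b110101110101001010100011111000 = 0o6565124370 in octal.
Add column by column in base 8, right to left:
  0+6 = 6
  7+3 = 2 carry 1
  3+7+1 = 3 carry 1
  4+3+1 = 0 carry 1
  2+4+1 = 7
  1+2 = 3
  5+5 = 2 carry 1
  6+1+1 = 0 carry 1
  5+2+1 = 0 carry 1
  6+1+1 = 0 carry 1
  0+1+1 = 2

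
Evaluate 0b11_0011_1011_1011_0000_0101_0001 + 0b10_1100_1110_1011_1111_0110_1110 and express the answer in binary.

Add column by column in base 2, right to left:
  1+0 = 1
  0+1 = 1
  0+1 = 1
  0+1 = 1
  1+0 = 1
  0+1 = 1
  1+1 = 0 carry 1
  0+0+1 = 1
  0+1 = 1
  0+1 = 1
  0+1 = 1
  0+1 = 1
  1+1 = 0 carry 1
  1+1+1 = 1 carry 1
  0+0+1 = 1
  1+1 = 0 carry 1
  1+0+1 = 0 carry 1
  1+1+1 = 1 carry 1
  0+1+1 = 0 carry 1
  1+1+1 = 1 carry 1
  1+0+1 = 0 carry 1
  1+0+1 = 0 carry 1
  0+1+1 = 0 carry 1
  0+1+1 = 0 carry 1
  1+0+1 = 0 carry 1
  1+1+1 = 1 carry 1
  final carry 1

0b110000010100110111110111111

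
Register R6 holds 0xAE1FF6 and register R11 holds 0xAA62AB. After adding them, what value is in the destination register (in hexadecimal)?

0x15882A1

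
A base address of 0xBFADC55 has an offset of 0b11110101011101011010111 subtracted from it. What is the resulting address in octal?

0o1340020576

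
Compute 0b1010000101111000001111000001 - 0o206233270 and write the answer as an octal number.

0b1010000101111000001111000001 = 0o1205701701 in octal.
Subtract column by column in base 8:
  1-0 → 1
  0-7 → 1 (borrow)
  7-2-1 → 4
  1-3 → 6 (borrow)
  0-3-1 → 4 (borrow)
  7-2-1 → 4
  5-6 → 7 (borrow)
  0-0-1 → 7 (borrow)
  2-2-1 → 7 (borrow)
  1-0-1 → 0

0o777446411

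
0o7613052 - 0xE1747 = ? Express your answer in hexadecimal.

0x10FEE3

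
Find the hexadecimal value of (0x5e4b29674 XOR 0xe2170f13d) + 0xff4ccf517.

0x1bba8f5c60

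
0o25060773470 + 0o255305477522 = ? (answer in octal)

Add column by column in base 8, right to left:
  0+2 = 2
  7+2 = 1 carry 1
  4+5+1 = 2 carry 1
  3+7+1 = 3 carry 1
  7+7+1 = 7 carry 1
  7+4+1 = 4 carry 1
  0+5+1 = 6
  6+0 = 6
  0+3 = 3
  5+5 = 2 carry 1
  2+5+1 = 0 carry 1
  0+2+1 = 3

0o302366473212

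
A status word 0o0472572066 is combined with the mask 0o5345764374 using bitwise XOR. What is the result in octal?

0o5737216312

XOR each oct digit independently (no carries):
  0^5=5, 4^3=7, 7^4=3, 2^5=7, 5^7=2, 7^6=1, 2^4=6, 0^3=3, 6^7=1, 6^4=2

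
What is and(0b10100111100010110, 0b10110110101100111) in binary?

0b10100110100000110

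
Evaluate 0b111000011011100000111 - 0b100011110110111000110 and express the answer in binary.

Subtract column by column in base 2:
  1-0 → 1
  1-1 → 0
  1-1 → 0
  0-0 → 0
  0-0 → 0
  0-0 → 0
  0-1 → 1 (borrow)
  0-1-1 → 0 (borrow)
  1-1-1 → 1 (borrow)
  1-0-1 → 0
  1-1 → 0
  0-1 → 1 (borrow)
  1-0-1 → 0
  1-1 → 0
  0-1 → 1 (borrow)
  0-1-1 → 0 (borrow)
  0-1-1 → 0 (borrow)
  0-0-1 → 1 (borrow)
  1-0-1 → 0
  1-0 → 1
  1-1 → 0

0b10100100100101000001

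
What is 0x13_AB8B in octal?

0o4725613

Expand each hex digit to 4 bits: 1=0001 3=0011 A=1010 B=1011 8=1000 B=1011.
Group the bits in threes: 100 111 010 101 110 001 011 → 4725613.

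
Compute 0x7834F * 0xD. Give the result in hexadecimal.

0x61AB03

Multiply each base-16 digit by 13, carrying:
  F×13 = 195 → write 3 carry 12
  4×13+12 = 64 → write 0 carry 4
  3×13+4 = 43 → write B carry 2
  8×13+2 = 106 → write A carry 6
  7×13+6 = 97 → write 1 carry 6
  remaining carry: 6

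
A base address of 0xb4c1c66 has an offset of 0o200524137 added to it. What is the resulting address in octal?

0xb4c1c66 = 0o1323016146 in octal.
Add column by column in base 8, right to left:
  6+7 = 5 carry 1
  4+3+1 = 0 carry 1
  1+1+1 = 3
  6+4 = 2 carry 1
  1+2+1 = 4
  0+5 = 5
  3+0 = 3
  2+0 = 2
  3+2 = 5
  1+0 = 1

0o1523542305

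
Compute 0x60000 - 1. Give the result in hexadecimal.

The trailing 4 digits are 0, so subtracting 1 borrows through: they become F and the next digit up decrements.

0x5FFFF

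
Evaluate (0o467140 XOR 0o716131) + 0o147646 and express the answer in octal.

0o540737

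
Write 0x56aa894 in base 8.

0o532524224

Expand each hex digit to 4 bits: 5=0101 6=0110 a=1010 a=1010 8=1000 9=1001 4=0100.
Group the bits in threes: 101 011 010 101 010 100 010 010 100 → 532524224.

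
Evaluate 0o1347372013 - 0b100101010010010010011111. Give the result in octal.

0o1302147554

0b100101010010010010011111 = 0o45222237 in octal.
Subtract column by column in base 8:
  3-7 → 4 (borrow)
  1-3-1 → 5 (borrow)
  0-2-1 → 5 (borrow)
  2-2-1 → 7 (borrow)
  7-2-1 → 4
  3-2 → 1
  7-5 → 2
  4-4 → 0
  3-0 → 3
  1-0 → 1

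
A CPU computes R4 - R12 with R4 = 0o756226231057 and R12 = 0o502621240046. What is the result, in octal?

0o253404771011

Subtract column by column in base 8:
  7-6 → 1
  5-4 → 1
  0-0 → 0
  1-0 → 1
  3-4 → 7 (borrow)
  2-2-1 → 7 (borrow)
  6-1-1 → 4
  2-2 → 0
  2-6 → 4 (borrow)
  6-2-1 → 3
  5-0 → 5
  7-5 → 2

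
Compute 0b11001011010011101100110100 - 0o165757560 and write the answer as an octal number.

0b11001011010011101100110100 = 0o313235464 in octal.
Subtract column by column in base 8:
  4-0 → 4
  6-6 → 0
  4-5 → 7 (borrow)
  5-7-1 → 5 (borrow)
  3-5-1 → 5 (borrow)
  2-7-1 → 2 (borrow)
  3-5-1 → 5 (borrow)
  1-6-1 → 2 (borrow)
  3-1-1 → 1

0o125255704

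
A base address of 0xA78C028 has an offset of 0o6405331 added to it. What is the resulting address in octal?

0o1244545401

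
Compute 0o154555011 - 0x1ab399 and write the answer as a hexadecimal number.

0x1982670

0o154555011 = 0x1b2da09 in hexadecimal.
Subtract column by column in base 16:
  9-9 → 0
  0-9 → 7 (borrow)
  a-3-1 → 6
  d-b → 2
  2-a → 8 (borrow)
  b-1-1 → 9
  1-0 → 1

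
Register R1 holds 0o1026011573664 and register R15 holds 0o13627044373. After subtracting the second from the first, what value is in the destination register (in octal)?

0o1012162527271

Subtract column by column in base 8:
  4-3 → 1
  6-7 → 7 (borrow)
  6-3-1 → 2
  3-4 → 7 (borrow)
  7-4-1 → 2
  5-0 → 5
  1-7 → 2 (borrow)
  1-2-1 → 6 (borrow)
  0-6-1 → 1 (borrow)
  6-3-1 → 2
  2-1 → 1
  0-0 → 0
  1-0 → 1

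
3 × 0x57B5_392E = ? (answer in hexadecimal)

Multiply each base-16 digit by 3, carrying:
  E×3 = 42 → write A carry 2
  2×3+2 = 8 → write 8
  9×3 = 27 → write B carry 1
  3×3+1 = 10 → write A
  5×3 = 15 → write F
  B×3 = 33 → write 1 carry 2
  7×3+2 = 23 → write 7 carry 1
  5×3+1 = 16 → write 0 carry 1
  remaining carry: 1

0x1071FAB8A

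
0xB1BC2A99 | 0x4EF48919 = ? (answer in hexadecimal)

OR each hex digit independently (no carries):
  B|4=F, 1|E=F, B|F=F, C|4=C, 2|8=A, A|9=B, 9|1=9, 9|9=9

0xFFFCAB99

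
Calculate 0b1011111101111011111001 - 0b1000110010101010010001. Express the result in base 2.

0b11001011010001101000

Subtract column by column in base 2:
  1-1 → 0
  0-0 → 0
  0-0 → 0
  1-0 → 1
  1-1 → 0
  1-0 → 1
  1-0 → 1
  1-1 → 0
  0-0 → 0
  1-1 → 0
  1-0 → 1
  1-1 → 0
  1-0 → 1
  0-1 → 1 (borrow)
  1-0-1 → 0
  1-0 → 1
  1-1 → 0
  1-1 → 0
  1-0 → 1
  1-0 → 1
  0-0 → 0
  1-1 → 0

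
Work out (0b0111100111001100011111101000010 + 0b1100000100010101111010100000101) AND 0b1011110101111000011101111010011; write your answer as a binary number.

Add column by column in base 2, right to left:
  0+1 = 1
  1+0 = 1
  0+1 = 1
  0+0 = 0
  0+0 = 0
  0+0 = 0
  1+0 = 1
  0+0 = 0
  1+1 = 0 carry 1
  1+0+1 = 0 carry 1
  1+1+1 = 1 carry 1
  1+0+1 = 0 carry 1
  1+1+1 = 1 carry 1
  1+1+1 = 1 carry 1
  0+1+1 = 0 carry 1
  0+1+1 = 0 carry 1
  0+0+1 = 1
  1+1 = 0 carry 1
  1+0+1 = 0 carry 1
  0+1+1 = 0 carry 1
  0+0+1 = 1
  1+0 = 1
  1+0 = 1
  1+1 = 0 carry 1
  0+0+1 = 1
  0+0 = 0
  1+0 = 1
  1+0 = 1
  1+0 = 1
  1+1 = 0 carry 1
  0+1+1 = 0 carry 1
  final carry 1
Sum = 0b10011101011100010011010001000111; now AND with 0b1011110101111000011101111010011:
  10011101011100010011010001000111
& 01011110101111000011101111010011
= 00011100001100000011000001000011

0b11100001100000011000001000011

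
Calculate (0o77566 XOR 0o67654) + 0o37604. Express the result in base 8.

0o50136

First 0o77566 XOR 0o67654 = 0o10332.
Add column by column in base 8, right to left:
  2+4 = 6
  3+0 = 3
  3+6 = 1 carry 1
  0+7+1 = 0 carry 1
  1+3+1 = 5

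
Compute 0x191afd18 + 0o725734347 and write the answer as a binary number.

0x191afd18 = 0b11001000110101111110100011000 in binary.
0o725734347 = 0b111010101111011100011100111 in binary.
Add column by column in base 2, right to left:
  0+1 = 1
  0+1 = 1
  0+1 = 1
  1+0 = 1
  1+0 = 1
  0+1 = 1
  0+1 = 1
  0+1 = 1
  1+0 = 1
  0+0 = 0
  1+0 = 1
  1+1 = 0 carry 1
  1+1+1 = 1 carry 1
  1+1+1 = 1 carry 1
  1+0+1 = 0 carry 1
  1+1+1 = 1 carry 1
  0+1+1 = 0 carry 1
  1+1+1 = 1 carry 1
  0+1+1 = 0 carry 1
  1+0+1 = 0 carry 1
  1+1+1 = 1 carry 1
  0+0+1 = 1
  0+1 = 1
  0+0 = 0
  1+1 = 0 carry 1
  0+1+1 = 0 carry 1
  0+1+1 = 0 carry 1
  1+0+1 = 0 carry 1
  1+0+1 = 0 carry 1
  final carry 1

0b100000011100101011010111111111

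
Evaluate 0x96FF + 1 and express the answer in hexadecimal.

The trailing 2 digits are F (max in base 16), so adding 1 cascades: they roll to 0 and the next digit up increments.

0x9700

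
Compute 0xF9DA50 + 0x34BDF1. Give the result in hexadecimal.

Add column by column in base 16, right to left:
  0+1 = 1
  5+F = 4 carry 1
  A+D+1 = 8 carry 1
  D+B+1 = 9 carry 1
  9+4+1 = E
  F+3 = 2 carry 1
  final carry 1

0x12E9841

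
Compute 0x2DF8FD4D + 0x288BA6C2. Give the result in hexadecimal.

0x5684A40F

Add column by column in base 16, right to left:
  D+2 = F
  4+C = 0 carry 1
  D+6+1 = 4 carry 1
  F+A+1 = A carry 1
  8+B+1 = 4 carry 1
  F+8+1 = 8 carry 1
  D+8+1 = 6 carry 1
  2+2+1 = 5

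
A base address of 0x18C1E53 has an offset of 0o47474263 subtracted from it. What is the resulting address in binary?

0b111011011010010110100000

0x18C1E53 = 0b1100011000001111001010011 in binary.
0o47474263 = 0b100111100111100010110011 in binary.
Subtract column by column in base 2:
  1-1 → 0
  1-1 → 0
  0-0 → 0
  0-0 → 0
  1-1 → 0
  0-1 → 1 (borrow)
  1-0-1 → 0
  0-1 → 1 (borrow)
  0-0-1 → 1 (borrow)
  1-0-1 → 0
  1-0 → 1
  1-1 → 0
  1-1 → 0
  0-1 → 1 (borrow)
  0-1-1 → 0 (borrow)
  0-0-1 → 1 (borrow)
  0-0-1 → 1 (borrow)
  0-1-1 → 0 (borrow)
  1-1-1 → 1 (borrow)
  1-1-1 → 1 (borrow)
  0-1-1 → 0 (borrow)
  0-0-1 → 1 (borrow)
  0-0-1 → 1 (borrow)
  1-1-1 → 1 (borrow)
  1-0-1 → 0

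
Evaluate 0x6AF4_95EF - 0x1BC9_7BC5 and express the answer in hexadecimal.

Subtract column by column in base 16:
  F-5 → A
  E-C → 2
  5-B → A (borrow)
  9-7-1 → 1
  4-9 → B (borrow)
  F-C-1 → 2
  A-B → F (borrow)
  6-1-1 → 4

0x4F2B1A2A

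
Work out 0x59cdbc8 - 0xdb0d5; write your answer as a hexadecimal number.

Subtract column by column in base 16:
  8-5 → 3
  c-d → f (borrow)
  b-0-1 → a
  d-b → 2
  c-d → f (borrow)
  9-0-1 → 8
  5-0 → 5

0x58f2af3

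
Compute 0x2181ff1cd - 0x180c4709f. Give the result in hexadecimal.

0x975b812e

Subtract column by column in base 16:
  d-f → e (borrow)
  c-9-1 → 2
  1-0 → 1
  f-7 → 8
  f-4 → b
  1-c → 5 (borrow)
  8-0-1 → 7
  1-8 → 9 (borrow)
  2-1-1 → 0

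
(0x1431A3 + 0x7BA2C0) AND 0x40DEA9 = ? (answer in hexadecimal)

0xD421

Add column by column in base 16, right to left:
  3+0 = 3
  A+C = 6 carry 1
  1+2+1 = 4
  3+A = D
  4+B = F
  1+7 = 8
Sum = 0x8FD463; now AND with 0x40DEA9:
  8&4=0, F&0=0, D&D=D, 4&E=4, 6&A=2, 3&9=1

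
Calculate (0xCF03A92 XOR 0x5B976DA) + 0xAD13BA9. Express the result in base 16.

First 0xCF03A92 XOR 0x5B976DA = 0x9494C48.
Add column by column in base 16, right to left:
  8+9 = 1 carry 1
  4+A+1 = F
  C+B = 7 carry 1
  4+3+1 = 8
  9+1 = A
  4+D = 1 carry 1
  9+A+1 = 4 carry 1
  final carry 1

0x141A87F1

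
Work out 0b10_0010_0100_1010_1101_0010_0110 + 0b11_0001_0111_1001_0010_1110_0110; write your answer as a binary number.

Add column by column in base 2, right to left:
  0+0 = 0
  1+1 = 0 carry 1
  1+1+1 = 1 carry 1
  0+0+1 = 1
  0+0 = 0
  1+1 = 0 carry 1
  0+1+1 = 0 carry 1
  0+1+1 = 0 carry 1
  1+0+1 = 0 carry 1
  0+1+1 = 0 carry 1
  1+0+1 = 0 carry 1
  1+0+1 = 0 carry 1
  0+1+1 = 0 carry 1
  1+0+1 = 0 carry 1
  0+0+1 = 1
  1+1 = 0 carry 1
  0+1+1 = 0 carry 1
  0+1+1 = 0 carry 1
  1+1+1 = 1 carry 1
  0+0+1 = 1
  0+1 = 1
  1+0 = 1
  0+0 = 0
  0+0 = 0
  0+1 = 1
  1+1 = 0 carry 1
  final carry 1

0b101001111000100000000001100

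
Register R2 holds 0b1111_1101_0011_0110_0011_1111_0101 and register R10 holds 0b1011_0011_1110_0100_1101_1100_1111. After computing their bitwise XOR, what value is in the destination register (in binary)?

XOR bit by bit (1 where the bits differ):
  1111110100110110001111110101
^ 1011001111100100110111001111
= 0100111011010010111000111010

0b0100111011010010111000111010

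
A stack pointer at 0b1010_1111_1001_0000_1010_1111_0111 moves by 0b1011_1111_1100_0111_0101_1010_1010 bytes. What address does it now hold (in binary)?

0b10110111101011000000010100001

Add column by column in base 2, right to left:
  1+0 = 1
  1+1 = 0 carry 1
  1+0+1 = 0 carry 1
  0+1+1 = 0 carry 1
  1+0+1 = 0 carry 1
  1+1+1 = 1 carry 1
  1+0+1 = 0 carry 1
  1+1+1 = 1 carry 1
  0+1+1 = 0 carry 1
  1+0+1 = 0 carry 1
  0+1+1 = 0 carry 1
  1+0+1 = 0 carry 1
  0+1+1 = 0 carry 1
  0+1+1 = 0 carry 1
  0+1+1 = 0 carry 1
  0+0+1 = 1
  1+0 = 1
  0+0 = 0
  0+1 = 1
  1+1 = 0 carry 1
  1+1+1 = 1 carry 1
  1+1+1 = 1 carry 1
  1+1+1 = 1 carry 1
  1+1+1 = 1 carry 1
  0+1+1 = 0 carry 1
  1+1+1 = 1 carry 1
  0+0+1 = 1
  1+1 = 0 carry 1
  final carry 1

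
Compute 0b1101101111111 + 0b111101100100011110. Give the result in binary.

0b111111010010011101

Add column by column in base 2, right to left:
  1+0 = 1
  1+1 = 0 carry 1
  1+1+1 = 1 carry 1
  1+1+1 = 1 carry 1
  1+1+1 = 1 carry 1
  1+0+1 = 0 carry 1
  1+0+1 = 0 carry 1
  0+0+1 = 1
  1+1 = 0 carry 1
  1+0+1 = 0 carry 1
  0+0+1 = 1
  1+1 = 0 carry 1
  1+1+1 = 1 carry 1
  0+0+1 = 1
  0+1 = 1
  0+1 = 1
  0+1 = 1
  0+1 = 1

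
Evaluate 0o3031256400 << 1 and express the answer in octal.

1 bits is not a whole number of base-8 digits; in binary: 11000011001010101110100000000 << 1 = 110000110010101011101000000000.

0o6062535000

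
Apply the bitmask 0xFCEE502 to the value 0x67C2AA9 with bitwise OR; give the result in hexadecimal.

OR each hex digit independently (no carries):
  6|F=F, 7|C=F, C|E=E, 2|E=E, A|5=F, A|0=A, 9|2=B

0xFFEEFAB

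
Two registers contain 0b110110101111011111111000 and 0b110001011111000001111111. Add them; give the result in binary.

Add column by column in base 2, right to left:
  0+1 = 1
  0+1 = 1
  0+1 = 1
  1+1 = 0 carry 1
  1+1+1 = 1 carry 1
  1+1+1 = 1 carry 1
  1+1+1 = 1 carry 1
  1+0+1 = 0 carry 1
  1+0+1 = 0 carry 1
  1+0+1 = 0 carry 1
  1+0+1 = 0 carry 1
  0+0+1 = 1
  1+1 = 0 carry 1
  1+1+1 = 1 carry 1
  1+1+1 = 1 carry 1
  1+1+1 = 1 carry 1
  0+1+1 = 0 carry 1
  1+0+1 = 0 carry 1
  0+1+1 = 0 carry 1
  1+0+1 = 0 carry 1
  1+0+1 = 0 carry 1
  0+0+1 = 1
  1+1 = 0 carry 1
  1+1+1 = 1 carry 1
  final carry 1

0b1101000001110100001110111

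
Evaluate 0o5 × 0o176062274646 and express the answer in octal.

Multiply each base-8 digit by 5, carrying:
  6×5 = 30 → write 6 carry 3
  4×5+3 = 23 → write 7 carry 2
  6×5+2 = 32 → write 0 carry 4
  4×5+4 = 24 → write 0 carry 3
  7×5+3 = 38 → write 6 carry 4
  2×5+4 = 14 → write 6 carry 1
  2×5+1 = 11 → write 3 carry 1
  6×5+1 = 31 → write 7 carry 3
  0×5+3 = 3 → write 3
  6×5 = 30 → write 6 carry 3
  7×5+3 = 38 → write 6 carry 4
  1×5+4 = 9 → write 1 carry 1
  remaining carry: 1

0o1166373660076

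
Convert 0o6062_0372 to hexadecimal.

Each octal digit is 3 bits: 6=110 0=000 6=110 2=010 0=000 3=011 7=111 2=010.
Group the bits into nibbles: 1100 0011 0010 0000 1111 1010 → C320FA.

0xC320FA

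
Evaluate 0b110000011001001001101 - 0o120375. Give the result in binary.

0b101111001000101010000

0o120375 = 0b1010000011111101 in binary.
Subtract column by column in base 2:
  1-1 → 0
  0-0 → 0
  1-1 → 0
  1-1 → 0
  0-1 → 1 (borrow)
  0-1-1 → 0 (borrow)
  1-1-1 → 1 (borrow)
  0-1-1 → 0 (borrow)
  0-0-1 → 1 (borrow)
  1-0-1 → 0
  0-0 → 0
  0-0 → 0
  1-0 → 1
  1-1 → 0
  0-0 → 0
  0-1 → 1 (borrow)
  0-0-1 → 1 (borrow)
  0-0-1 → 1 (borrow)
  0-0-1 → 1 (borrow)
  1-0-1 → 0
  1-0 → 1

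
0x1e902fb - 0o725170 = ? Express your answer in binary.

0b1111001010101100010000011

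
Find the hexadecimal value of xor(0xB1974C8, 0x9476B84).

0x25E1F4C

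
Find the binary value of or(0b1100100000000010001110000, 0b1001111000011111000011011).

0b1101111000011111001111011

OR bit by bit (1 where either bit is 1):
  1100100000000010001110000
| 1001111000011111000011011
= 1101111000011111001111011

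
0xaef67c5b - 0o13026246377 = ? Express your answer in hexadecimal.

0x569d2f5c

0o13026246377 = 0x58594cff in hexadecimal.
Subtract column by column in base 16:
  b-f → c (borrow)
  5-f-1 → 5 (borrow)
  c-c-1 → f (borrow)
  7-4-1 → 2
  6-9 → d (borrow)
  f-5-1 → 9
  e-8 → 6
  a-5 → 5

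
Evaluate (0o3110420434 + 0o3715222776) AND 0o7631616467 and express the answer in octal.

0o7021602422

Add column by column in base 8, right to left:
  4+6 = 2 carry 1
  3+7+1 = 3 carry 1
  4+7+1 = 4 carry 1
  0+2+1 = 3
  2+2 = 4
  4+2 = 6
  0+5 = 5
  1+1 = 2
  1+7 = 0 carry 1
  3+3+1 = 7
Sum = 0o7025643432; now AND with 0o7631616467:
  7&7=7, 0&6=0, 2&3=2, 5&1=1, 6&6=6, 4&1=0, 3&6=2, 4&4=4, 3&6=2, 2&7=2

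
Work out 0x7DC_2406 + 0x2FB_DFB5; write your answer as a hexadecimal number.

Add column by column in base 16, right to left:
  6+5 = B
  0+B = B
  4+F = 3 carry 1
  2+D+1 = 0 carry 1
  C+B+1 = 8 carry 1
  D+F+1 = D carry 1
  7+2+1 = A

0xAD803BB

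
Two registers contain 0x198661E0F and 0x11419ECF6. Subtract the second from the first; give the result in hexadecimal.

Subtract column by column in base 16:
  F-6 → 9
  0-F → 1 (borrow)
  E-C-1 → 1
  1-E → 3 (borrow)
  6-9-1 → C (borrow)
  6-1-1 → 4
  8-4 → 4
  9-1 → 8
  1-1 → 0

0x844C3119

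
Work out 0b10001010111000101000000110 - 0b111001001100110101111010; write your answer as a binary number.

0b1010001101011110010001100

Subtract column by column in base 2:
  0-0 → 0
  1-1 → 0
  1-0 → 1
  0-1 → 1 (borrow)
  0-1-1 → 0 (borrow)
  0-1-1 → 0 (borrow)
  0-1-1 → 0 (borrow)
  0-0-1 → 1 (borrow)
  0-1-1 → 0 (borrow)
  1-0-1 → 0
  0-1 → 1 (borrow)
  1-1-1 → 1 (borrow)
  0-0-1 → 1 (borrow)
  0-0-1 → 1 (borrow)
  0-1-1 → 0 (borrow)
  1-1-1 → 1 (borrow)
  1-0-1 → 0
  1-0 → 1
  0-1 → 1 (borrow)
  1-0-1 → 0
  0-0 → 0
  1-1 → 0
  0-1 → 1 (borrow)
  0-1-1 → 0 (borrow)
  0-0-1 → 1 (borrow)
  1-0-1 → 0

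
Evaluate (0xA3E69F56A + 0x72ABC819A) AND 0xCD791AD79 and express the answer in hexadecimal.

0x41002500

Add column by column in base 16, right to left:
  A+A = 4 carry 1
  6+9+1 = 0 carry 1
  5+1+1 = 7
  F+8 = 7 carry 1
  9+C+1 = 6 carry 1
  6+B+1 = 2 carry 1
  E+A+1 = 9 carry 1
  3+2+1 = 6
  A+7 = 1 carry 1
  final carry 1
Sum = 0x1169267704; now AND with 0xCD791AD79:
  1&0=0, 1&C=0, 6&D=4, 9&7=1, 2&9=0, 6&1=0, 7&A=2, 7&D=5, 0&7=0, 4&9=0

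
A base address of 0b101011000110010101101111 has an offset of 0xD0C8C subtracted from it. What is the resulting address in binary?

0b100111110101100011100011

0xD0C8C = 0b11010000110010001100 in binary.
Subtract column by column in base 2:
  1-0 → 1
  1-0 → 1
  1-1 → 0
  1-1 → 0
  0-0 → 0
  1-0 → 1
  1-0 → 1
  0-1 → 1 (borrow)
  1-0-1 → 0
  0-0 → 0
  1-1 → 0
  0-1 → 1 (borrow)
  0-0-1 → 1 (borrow)
  1-0-1 → 0
  1-0 → 1
  0-0 → 0
  0-1 → 1 (borrow)
  0-0-1 → 1 (borrow)
  1-1-1 → 1 (borrow)
  1-1-1 → 1 (borrow)
  0-0-1 → 1 (borrow)
  1-0-1 → 0
  0-0 → 0
  1-0 → 1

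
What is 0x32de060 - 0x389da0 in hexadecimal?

Subtract column by column in base 16:
  0-0 → 0
  6-a → c (borrow)
  0-d-1 → 2 (borrow)
  e-9-1 → 4
  d-8 → 5
  2-3 → f (borrow)
  3-0-1 → 2

0x2f542c0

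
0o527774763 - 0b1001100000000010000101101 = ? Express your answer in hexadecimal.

0o527774763 = 0x55FF9F3 in hexadecimal.
0b1001100000000010000101101 = 0x130042D in hexadecimal.
Subtract column by column in base 16:
  3-D → 6 (borrow)
  F-2-1 → C
  9-4 → 5
  F-0 → F
  F-0 → F
  5-3 → 2
  5-1 → 4

0x42FF5C6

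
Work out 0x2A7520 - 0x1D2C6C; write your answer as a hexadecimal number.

0xD48B4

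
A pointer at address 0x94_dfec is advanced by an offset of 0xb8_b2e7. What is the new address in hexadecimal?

Add column by column in base 16, right to left:
  c+7 = 3 carry 1
  e+e+1 = d carry 1
  f+2+1 = 2 carry 1
  d+b+1 = 9 carry 1
  4+8+1 = d
  9+b = 4 carry 1
  final carry 1

0x14d92d3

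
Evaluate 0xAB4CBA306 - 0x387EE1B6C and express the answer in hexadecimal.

0x72CDD879A

Subtract column by column in base 16:
  6-C → A (borrow)
  0-6-1 → 9 (borrow)
  3-B-1 → 7 (borrow)
  A-1-1 → 8
  B-E → D (borrow)
  C-E-1 → D (borrow)
  4-7-1 → C (borrow)
  B-8-1 → 2
  A-3 → 7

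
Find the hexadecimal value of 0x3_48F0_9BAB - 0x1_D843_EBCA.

0x170ACAFE1

Subtract column by column in base 16:
  B-A → 1
  A-C → E (borrow)
  B-B-1 → F (borrow)
  9-E-1 → A (borrow)
  0-3-1 → C (borrow)
  F-4-1 → A
  8-8 → 0
  4-D → 7 (borrow)
  3-1-1 → 1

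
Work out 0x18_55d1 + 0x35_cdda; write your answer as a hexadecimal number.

0x4e23ab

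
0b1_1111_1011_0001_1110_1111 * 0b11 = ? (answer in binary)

Multiply each base-2 digit by 3, carrying:
  1×3 = 3 → write 1 carry 1
  1×3+1 = 4 → write 0 carry 2
  1×3+2 = 5 → write 1 carry 2
  1×3+2 = 5 → write 1 carry 2
  0×3+2 = 2 → write 0 carry 1
  1×3+1 = 4 → write 0 carry 2
  1×3+2 = 5 → write 1 carry 2
  1×3+2 = 5 → write 1 carry 2
  1×3+2 = 5 → write 1 carry 2
  0×3+2 = 2 → write 0 carry 1
  0×3+1 = 1 → write 1
  0×3 = 0 → write 0
  1×3 = 3 → write 1 carry 1
  1×3+1 = 4 → write 0 carry 2
  0×3+2 = 2 → write 0 carry 1
  1×3+1 = 4 → write 0 carry 2
  1×3+2 = 5 → write 1 carry 2
  1×3+2 = 5 → write 1 carry 2
  1×3+2 = 5 → write 1 carry 2
  1×3+2 = 5 → write 1 carry 2
  1×3+2 = 5 → write 1 carry 2
  remaining carry: 10

0b10111110001010111001101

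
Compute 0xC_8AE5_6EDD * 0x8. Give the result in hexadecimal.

Multiply each base-16 digit by 8, carrying:
  D×8 = 104 → write 8 carry 6
  D×8+6 = 110 → write E carry 6
  E×8+6 = 118 → write 6 carry 7
  6×8+7 = 55 → write 7 carry 3
  5×8+3 = 43 → write B carry 2
  E×8+2 = 114 → write 2 carry 7
  A×8+7 = 87 → write 7 carry 5
  8×8+5 = 69 → write 5 carry 4
  C×8+4 = 100 → write 4 carry 6
  remaining carry: 6

0x64572B76E8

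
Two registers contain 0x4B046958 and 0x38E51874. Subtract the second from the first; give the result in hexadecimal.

0x121F50E4

Subtract column by column in base 16:
  8-4 → 4
  5-7 → E (borrow)
  9-8-1 → 0
  6-1 → 5
  4-5 → F (borrow)
  0-E-1 → 1 (borrow)
  B-8-1 → 2
  4-3 → 1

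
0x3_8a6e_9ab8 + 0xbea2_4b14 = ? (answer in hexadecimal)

0x44910e5cc

Add column by column in base 16, right to left:
  8+4 = c
  b+1 = c
  a+b = 5 carry 1
  9+4+1 = e
  e+2 = 0 carry 1
  6+a+1 = 1 carry 1
  a+e+1 = 9 carry 1
  8+b+1 = 4 carry 1
  3+0+1 = 4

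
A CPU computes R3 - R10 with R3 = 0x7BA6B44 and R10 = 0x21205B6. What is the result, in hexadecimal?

0x5A8658E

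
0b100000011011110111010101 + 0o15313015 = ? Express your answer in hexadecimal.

0xb753e2

0b100000011011110111010101 = 0x81bdd5 in hexadecimal.
0o15313015 = 0x35960d in hexadecimal.
Add column by column in base 16, right to left:
  5+d = 2 carry 1
  d+0+1 = e
  d+6 = 3 carry 1
  b+9+1 = 5 carry 1
  1+5+1 = 7
  8+3 = b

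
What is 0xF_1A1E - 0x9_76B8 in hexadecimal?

0x5A366

Subtract column by column in base 16:
  E-8 → 6
  1-B → 6 (borrow)
  A-6-1 → 3
  1-7 → A (borrow)
  F-9-1 → 5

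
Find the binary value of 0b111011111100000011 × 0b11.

Multiply each base-2 digit by 3, carrying:
  1×3 = 3 → write 1 carry 1
  1×3+1 = 4 → write 0 carry 2
  0×3+2 = 2 → write 0 carry 1
  0×3+1 = 1 → write 1
  0×3 = 0 → write 0
  0×3 = 0 → write 0
  0×3 = 0 → write 0
  0×3 = 0 → write 0
  1×3 = 3 → write 1 carry 1
  1×3+1 = 4 → write 0 carry 2
  1×3+2 = 5 → write 1 carry 2
  1×3+2 = 5 → write 1 carry 2
  1×3+2 = 5 → write 1 carry 2
  1×3+2 = 5 → write 1 carry 2
  0×3+2 = 2 → write 0 carry 1
  1×3+1 = 4 → write 0 carry 2
  1×3+2 = 5 → write 1 carry 2
  1×3+2 = 5 → write 1 carry 2
  remaining carry: 10

0b10110011110100001001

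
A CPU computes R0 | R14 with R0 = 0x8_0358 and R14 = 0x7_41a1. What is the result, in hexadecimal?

OR each hex digit independently (no carries):
  8|7=f, 0|4=4, 3|1=3, 5|a=f, 8|1=9

0xf43f9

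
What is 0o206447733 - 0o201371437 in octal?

0o5056274

Subtract column by column in base 8:
  3-7 → 4 (borrow)
  3-3-1 → 7 (borrow)
  7-4-1 → 2
  7-1 → 6
  4-7 → 5 (borrow)
  4-3-1 → 0
  6-1 → 5
  0-0 → 0
  2-2 → 0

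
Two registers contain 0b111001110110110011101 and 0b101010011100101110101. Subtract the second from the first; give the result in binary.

Subtract column by column in base 2:
  1-1 → 0
  0-0 → 0
  1-1 → 0
  1-0 → 1
  1-1 → 0
  0-1 → 1 (borrow)
  0-1-1 → 0 (borrow)
  1-0-1 → 0
  1-1 → 0
  0-0 → 0
  1-0 → 1
  1-1 → 0
  0-1 → 1 (borrow)
  1-1-1 → 1 (borrow)
  1-0-1 → 0
  1-0 → 1
  0-1 → 1 (borrow)
  0-0-1 → 1 (borrow)
  1-1-1 → 1 (borrow)
  1-0-1 → 0
  1-1 → 0

0b1111011010000101000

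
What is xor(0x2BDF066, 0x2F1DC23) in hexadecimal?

XOR each hex digit independently (no carries):
  2^2=0, B^F=4, D^1=C, F^D=2, 0^C=C, 6^2=4, 6^3=5

0x04C2C45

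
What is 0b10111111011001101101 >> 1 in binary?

0b1011111101100110110

Right shift by 1: drop the 1 least-significant bit.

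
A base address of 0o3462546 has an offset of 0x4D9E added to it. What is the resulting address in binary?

0b11101011001100000100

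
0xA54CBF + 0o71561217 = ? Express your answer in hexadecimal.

0x18C2F4E

0o71561217 = 0xE6E28F in hexadecimal.
Add column by column in base 16, right to left:
  F+F = E carry 1
  B+8+1 = 4 carry 1
  C+2+1 = F
  4+E = 2 carry 1
  5+6+1 = C
  A+E = 8 carry 1
  final carry 1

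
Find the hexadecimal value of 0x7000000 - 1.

0x6ffffff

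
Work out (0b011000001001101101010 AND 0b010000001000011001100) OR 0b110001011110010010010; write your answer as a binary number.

0b110001011110011011010

0b011000001001101101010 AND 0b010000001000011001100 = 0b010000001000001001000.
Then OR with 0b110001011110010010010.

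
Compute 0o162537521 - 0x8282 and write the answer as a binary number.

0b1110010100011110011001111

0o162537521 = 0b1110010101011111101010001 in binary.
0x8282 = 0b1000001010000010 in binary.
Subtract column by column in base 2:
  1-0 → 1
  0-1 → 1 (borrow)
  0-0-1 → 1 (borrow)
  0-0-1 → 1 (borrow)
  1-0-1 → 0
  0-0 → 0
  1-0 → 1
  0-1 → 1 (borrow)
  1-0-1 → 0
  1-1 → 0
  1-0 → 1
  1-0 → 1
  1-0 → 1
  1-0 → 1
  0-0 → 0
  1-1 → 0
  0-0 → 0
  1-0 → 1
  0-0 → 0
  1-0 → 1
  0-0 → 0
  0-0 → 0
  1-0 → 1
  1-0 → 1
  1-0 → 1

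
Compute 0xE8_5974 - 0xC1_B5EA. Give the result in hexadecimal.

Subtract column by column in base 16:
  4-A → A (borrow)
  7-E-1 → 8 (borrow)
  9-5-1 → 3
  5-B → A (borrow)
  8-1-1 → 6
  E-C → 2

0x26A38A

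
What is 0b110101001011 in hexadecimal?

Group the bits into nibbles: 1101 0100 1011 → D4B.

0xD4B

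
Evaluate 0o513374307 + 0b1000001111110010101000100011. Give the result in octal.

0o1533221352

0b1000001111110010101000100011 = 0o1017625043 in octal.
Add column by column in base 8, right to left:
  7+3 = 2 carry 1
  0+4+1 = 5
  3+0 = 3
  4+5 = 1 carry 1
  7+2+1 = 2 carry 1
  3+6+1 = 2 carry 1
  3+7+1 = 3 carry 1
  1+1+1 = 3
  5+0 = 5
  0+1 = 1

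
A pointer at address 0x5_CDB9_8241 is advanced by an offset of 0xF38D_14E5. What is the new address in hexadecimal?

Add column by column in base 16, right to left:
  1+5 = 6
  4+E = 2 carry 1
  2+4+1 = 7
  8+1 = 9
  9+D = 6 carry 1
  B+8+1 = 4 carry 1
  D+3+1 = 1 carry 1
  C+F+1 = C carry 1
  5+0+1 = 6

0x6C1469726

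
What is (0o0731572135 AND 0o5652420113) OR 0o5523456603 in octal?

0o5733476713

0o0731572135 AND 0o5652420113 = 0o0610420111.
Then OR with 0o5523456603.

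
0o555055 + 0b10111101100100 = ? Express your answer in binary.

0b110000100110010001

0o555055 = 0b101101101000101101 in binary.
Add column by column in base 2, right to left:
  1+0 = 1
  0+0 = 0
  1+1 = 0 carry 1
  1+0+1 = 0 carry 1
  0+0+1 = 1
  1+1 = 0 carry 1
  0+1+1 = 0 carry 1
  0+0+1 = 1
  0+1 = 1
  1+1 = 0 carry 1
  0+1+1 = 0 carry 1
  1+1+1 = 1 carry 1
  1+0+1 = 0 carry 1
  0+1+1 = 0 carry 1
  1+0+1 = 0 carry 1
  1+0+1 = 0 carry 1
  0+0+1 = 1
  1+0 = 1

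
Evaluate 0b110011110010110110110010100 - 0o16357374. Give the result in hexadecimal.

0b110011110010110110110010100 = 0x6796D94 in hexadecimal.
0o16357374 = 0x39DEFC in hexadecimal.
Subtract column by column in base 16:
  4-C → 8 (borrow)
  9-F-1 → 9 (borrow)
  D-E-1 → E (borrow)
  6-D-1 → 8 (borrow)
  9-9-1 → F (borrow)
  7-3-1 → 3
  6-0 → 6

0x63F8E98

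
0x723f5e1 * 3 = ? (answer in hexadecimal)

Multiply each base-16 digit by 3, carrying:
  1×3 = 3 → write 3
  e×3 = 42 → write a carry 2
  5×3+2 = 17 → write 1 carry 1
  f×3+1 = 46 → write e carry 2
  3×3+2 = 11 → write b
  2×3 = 6 → write 6
  7×3 = 21 → write 5 carry 1
  remaining carry: 1

0x156be1a3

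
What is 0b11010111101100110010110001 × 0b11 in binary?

Multiply each base-2 digit by 3, carrying:
  1×3 = 3 → write 1 carry 1
  0×3+1 = 1 → write 1
  0×3 = 0 → write 0
  0×3 = 0 → write 0
  1×3 = 3 → write 1 carry 1
  1×3+1 = 4 → write 0 carry 2
  0×3+2 = 2 → write 0 carry 1
  1×3+1 = 4 → write 0 carry 2
  0×3+2 = 2 → write 0 carry 1
  0×3+1 = 1 → write 1
  1×3 = 3 → write 1 carry 1
  1×3+1 = 4 → write 0 carry 2
  0×3+2 = 2 → write 0 carry 1
  0×3+1 = 1 → write 1
  1×3 = 3 → write 1 carry 1
  1×3+1 = 4 → write 0 carry 2
  0×3+2 = 2 → write 0 carry 1
  1×3+1 = 4 → write 0 carry 2
  1×3+2 = 5 → write 1 carry 2
  1×3+2 = 5 → write 1 carry 2
  1×3+2 = 5 → write 1 carry 2
  0×3+2 = 2 → write 0 carry 1
  1×3+1 = 4 → write 0 carry 2
  0×3+2 = 2 → write 0 carry 1
  1×3+1 = 4 → write 0 carry 2
  1×3+2 = 5 → write 1 carry 2
  remaining carry: 10

0b1010000111000110011000010011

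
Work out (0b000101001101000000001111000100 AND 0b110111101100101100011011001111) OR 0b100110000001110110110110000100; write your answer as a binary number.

0b100111001101110110111111000100

0b000101001101000000001111000100 AND 0b110111101100101100011011001111 = 0b000101001100000000001011000100.
Then OR with 0b100110000001110110110110000100.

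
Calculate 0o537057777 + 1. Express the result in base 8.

0o537060000

The trailing 4 digits are 7 (max in base 8), so adding 1 cascades: they roll to 0 and the next digit up increments.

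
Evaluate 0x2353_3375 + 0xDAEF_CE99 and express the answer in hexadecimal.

0xFE43020E

Add column by column in base 16, right to left:
  5+9 = E
  7+9 = 0 carry 1
  3+E+1 = 2 carry 1
  3+C+1 = 0 carry 1
  3+F+1 = 3 carry 1
  5+E+1 = 4 carry 1
  3+A+1 = E
  2+D = F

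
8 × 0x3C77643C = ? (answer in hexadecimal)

0x1E3BB21E0

Multiply each base-16 digit by 8, carrying:
  C×8 = 96 → write 0 carry 6
  3×8+6 = 30 → write E carry 1
  4×8+1 = 33 → write 1 carry 2
  6×8+2 = 50 → write 2 carry 3
  7×8+3 = 59 → write B carry 3
  7×8+3 = 59 → write B carry 3
  C×8+3 = 99 → write 3 carry 6
  3×8+6 = 30 → write E carry 1
  remaining carry: 1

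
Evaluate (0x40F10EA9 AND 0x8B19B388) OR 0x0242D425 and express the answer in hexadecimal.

0x253D6AD

0x40F10EA9 AND 0x8B19B388 = 0x00110288.
Then OR with 0x0242D425.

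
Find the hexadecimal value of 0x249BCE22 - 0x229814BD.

0x203B965

Subtract column by column in base 16:
  2-D → 5 (borrow)
  2-B-1 → 6 (borrow)
  E-4-1 → 9
  C-1 → B
  B-8 → 3
  9-9 → 0
  4-2 → 2
  2-2 → 0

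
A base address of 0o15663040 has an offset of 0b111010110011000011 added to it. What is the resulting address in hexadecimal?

0x3B12E3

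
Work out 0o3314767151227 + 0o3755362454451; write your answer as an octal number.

Add column by column in base 8, right to left:
  7+1 = 0 carry 1
  2+5+1 = 0 carry 1
  2+4+1 = 7
  1+4 = 5
  5+5 = 2 carry 1
  1+4+1 = 6
  7+2 = 1 carry 1
  6+6+1 = 5 carry 1
  7+3+1 = 3 carry 1
  4+5+1 = 2 carry 1
  1+5+1 = 7
  3+7 = 2 carry 1
  3+3+1 = 7

0o7272351625700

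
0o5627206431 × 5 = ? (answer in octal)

Multiply each base-8 digit by 5, carrying:
  1×5 = 5 → write 5
  3×5 = 15 → write 7 carry 1
  4×5+1 = 21 → write 5 carry 2
  6×5+2 = 32 → write 0 carry 4
  0×5+4 = 4 → write 4
  2×5 = 10 → write 2 carry 1
  7×5+1 = 36 → write 4 carry 4
  2×5+4 = 14 → write 6 carry 1
  6×5+1 = 31 → write 7 carry 3
  5×5+3 = 28 → write 4 carry 3
  remaining carry: 3

0o34764240575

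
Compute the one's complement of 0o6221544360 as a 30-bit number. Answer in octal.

0o1556233417

Each oct digit d becomes 7−d:
  6→1, 2→5, 2→5, 1→6, 5→2, 4→3, 4→3, 3→4, 6→1, 0→7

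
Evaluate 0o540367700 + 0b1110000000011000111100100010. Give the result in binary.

0b10011100000110111111011100010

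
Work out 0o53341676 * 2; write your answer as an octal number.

Multiply each base-8 digit by 2, carrying:
  6×2 = 12 → write 4 carry 1
  7×2+1 = 15 → write 7 carry 1
  6×2+1 = 13 → write 5 carry 1
  1×2+1 = 3 → write 3
  4×2 = 8 → write 0 carry 1
  3×2+1 = 7 → write 7
  3×2 = 6 → write 6
  5×2 = 10 → write 2 carry 1
  remaining carry: 1

0o126703574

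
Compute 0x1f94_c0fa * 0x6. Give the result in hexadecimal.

0xbd7c85dc

Multiply each base-16 digit by 6, carrying:
  a×6 = 60 → write c carry 3
  f×6+3 = 93 → write d carry 5
  0×6+5 = 5 → write 5
  c×6 = 72 → write 8 carry 4
  4×6+4 = 28 → write c carry 1
  9×6+1 = 55 → write 7 carry 3
  f×6+3 = 93 → write d carry 5
  1×6+5 = 11 → write b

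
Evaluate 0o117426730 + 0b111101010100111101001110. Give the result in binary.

0o117426730 = 0b1001111100010110111011000 in binary.
Add column by column in base 2, right to left:
  0+0 = 0
  0+1 = 1
  0+1 = 1
  1+1 = 0 carry 1
  1+0+1 = 0 carry 1
  0+0+1 = 1
  1+1 = 0 carry 1
  1+0+1 = 0 carry 1
  1+1+1 = 1 carry 1
  0+1+1 = 0 carry 1
  1+1+1 = 1 carry 1
  1+1+1 = 1 carry 1
  0+0+1 = 1
  1+0 = 1
  0+1 = 1
  0+0 = 0
  0+1 = 1
  1+0 = 1
  1+1 = 0 carry 1
  1+0+1 = 0 carry 1
  1+1+1 = 1 carry 1
  1+1+1 = 1 carry 1
  0+1+1 = 0 carry 1
  0+1+1 = 0 carry 1
  1+0+1 = 0 carry 1
  final carry 1

0b10001100110111110100100110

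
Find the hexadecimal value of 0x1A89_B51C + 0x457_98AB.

0x1EE14DC7

Add column by column in base 16, right to left:
  C+B = 7 carry 1
  1+A+1 = C
  5+8 = D
  B+9 = 4 carry 1
  9+7+1 = 1 carry 1
  8+5+1 = E
  A+4 = E
  1+0 = 1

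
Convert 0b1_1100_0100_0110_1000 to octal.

0o342150

Group the bits in threes: 011 100 010 001 101 000 → 342150.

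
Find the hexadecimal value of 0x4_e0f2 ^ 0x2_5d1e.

0x6bdec

XOR each hex digit independently (no carries):
  4^2=6, e^5=b, 0^d=d, f^1=e, 2^e=c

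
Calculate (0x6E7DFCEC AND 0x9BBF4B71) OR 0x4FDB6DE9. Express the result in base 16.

0x4FFF6DE9

0x6E7DFCEC AND 0x9BBF4B71 = 0x0A3D4860.
Then OR with 0x4FDB6DE9.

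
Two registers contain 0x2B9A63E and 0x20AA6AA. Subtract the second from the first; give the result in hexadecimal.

0xAEFF94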